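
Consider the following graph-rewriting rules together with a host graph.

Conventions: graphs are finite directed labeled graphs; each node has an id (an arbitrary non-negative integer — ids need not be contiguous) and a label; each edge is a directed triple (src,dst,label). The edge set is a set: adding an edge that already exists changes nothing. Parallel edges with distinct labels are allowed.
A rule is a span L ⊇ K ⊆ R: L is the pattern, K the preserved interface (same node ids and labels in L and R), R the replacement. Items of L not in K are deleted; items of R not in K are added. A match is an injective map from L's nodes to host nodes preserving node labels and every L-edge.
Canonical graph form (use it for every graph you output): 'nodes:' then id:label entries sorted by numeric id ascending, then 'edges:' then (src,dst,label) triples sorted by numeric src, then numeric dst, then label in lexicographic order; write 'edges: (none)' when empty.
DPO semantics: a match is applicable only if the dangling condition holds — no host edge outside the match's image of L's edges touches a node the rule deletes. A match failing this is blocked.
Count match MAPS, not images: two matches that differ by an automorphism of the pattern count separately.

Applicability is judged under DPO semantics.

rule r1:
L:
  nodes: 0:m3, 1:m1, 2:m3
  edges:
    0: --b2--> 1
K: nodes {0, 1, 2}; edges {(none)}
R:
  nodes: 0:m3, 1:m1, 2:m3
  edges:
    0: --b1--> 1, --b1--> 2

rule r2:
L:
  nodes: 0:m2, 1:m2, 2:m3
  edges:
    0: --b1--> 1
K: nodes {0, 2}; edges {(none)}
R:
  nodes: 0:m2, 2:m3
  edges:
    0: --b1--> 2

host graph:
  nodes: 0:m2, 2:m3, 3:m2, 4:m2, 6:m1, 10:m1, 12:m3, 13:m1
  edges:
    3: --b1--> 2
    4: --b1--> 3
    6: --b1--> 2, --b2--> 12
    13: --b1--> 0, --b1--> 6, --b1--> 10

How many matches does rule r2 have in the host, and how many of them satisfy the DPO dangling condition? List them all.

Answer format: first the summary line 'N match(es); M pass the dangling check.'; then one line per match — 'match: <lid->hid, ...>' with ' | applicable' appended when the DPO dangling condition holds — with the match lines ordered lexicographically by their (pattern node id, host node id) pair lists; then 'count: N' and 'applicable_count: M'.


2 match(es); 0 pass the dangling check.
match: 0->4, 1->3, 2->2
match: 0->4, 1->3, 2->12
count: 2
applicable_count: 0


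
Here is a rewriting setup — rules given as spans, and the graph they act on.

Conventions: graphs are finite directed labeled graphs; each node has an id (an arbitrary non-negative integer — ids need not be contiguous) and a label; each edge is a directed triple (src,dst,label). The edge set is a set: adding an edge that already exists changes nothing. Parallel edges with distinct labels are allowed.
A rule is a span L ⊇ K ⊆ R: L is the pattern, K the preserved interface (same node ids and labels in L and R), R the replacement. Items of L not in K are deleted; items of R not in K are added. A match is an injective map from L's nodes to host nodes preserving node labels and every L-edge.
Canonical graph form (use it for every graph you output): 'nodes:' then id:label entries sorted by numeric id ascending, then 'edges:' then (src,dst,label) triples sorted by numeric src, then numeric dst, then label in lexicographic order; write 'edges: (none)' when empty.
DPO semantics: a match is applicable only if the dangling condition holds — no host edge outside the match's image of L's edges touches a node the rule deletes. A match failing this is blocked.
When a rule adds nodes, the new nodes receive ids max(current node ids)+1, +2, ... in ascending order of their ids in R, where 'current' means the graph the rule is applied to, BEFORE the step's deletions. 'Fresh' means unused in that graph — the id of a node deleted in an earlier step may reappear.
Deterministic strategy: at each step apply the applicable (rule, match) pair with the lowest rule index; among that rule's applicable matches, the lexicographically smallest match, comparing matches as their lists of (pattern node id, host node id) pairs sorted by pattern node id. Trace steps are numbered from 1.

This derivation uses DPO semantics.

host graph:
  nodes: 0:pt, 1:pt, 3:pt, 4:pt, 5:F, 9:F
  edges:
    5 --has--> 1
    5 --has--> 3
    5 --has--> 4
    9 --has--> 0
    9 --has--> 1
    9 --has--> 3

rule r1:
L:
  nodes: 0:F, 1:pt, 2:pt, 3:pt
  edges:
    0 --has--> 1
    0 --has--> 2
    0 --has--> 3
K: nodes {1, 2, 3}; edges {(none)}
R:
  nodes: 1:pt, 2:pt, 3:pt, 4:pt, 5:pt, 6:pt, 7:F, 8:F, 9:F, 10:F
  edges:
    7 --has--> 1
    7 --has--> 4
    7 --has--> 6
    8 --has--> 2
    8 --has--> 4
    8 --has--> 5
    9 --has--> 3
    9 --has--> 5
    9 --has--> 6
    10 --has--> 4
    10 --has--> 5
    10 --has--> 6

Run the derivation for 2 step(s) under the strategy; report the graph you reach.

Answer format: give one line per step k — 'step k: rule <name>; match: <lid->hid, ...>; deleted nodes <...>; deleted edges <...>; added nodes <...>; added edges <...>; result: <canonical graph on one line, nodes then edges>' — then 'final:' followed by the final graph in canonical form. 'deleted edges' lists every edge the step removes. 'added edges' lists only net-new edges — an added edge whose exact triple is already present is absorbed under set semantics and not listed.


step 1: rule r1; match: 0->5, 1->1, 2->3, 3->4; deleted nodes 5; deleted edges (5,1,has); (5,3,has); (5,4,has); added nodes 10, 11, 12, 13, 14, 15, 16; added edges (13,1,has); (13,10,has); (13,12,has); (14,3,has); (14,10,has); (14,11,has); (15,4,has); (15,11,has); (15,12,has); (16,10,has); (16,11,has); (16,12,has); result: nodes: 0:pt, 1:pt, 3:pt, 4:pt, 9:F, 10:pt, 11:pt, 12:pt, 13:F, 14:F, 15:F, 16:F edges: (9,0,has); (9,1,has); (9,3,has); (13,1,has); (13,10,has); (13,12,has); (14,3,has); (14,10,has); (14,11,has); (15,4,has); (15,11,has); (15,12,has); (16,10,has); (16,11,has); (16,12,has)
step 2: rule r1; match: 0->9, 1->0, 2->1, 3->3; deleted nodes 9; deleted edges (9,0,has); (9,1,has); (9,3,has); added nodes 17, 18, 19, 20, 21, 22, 23; added edges (20,0,has); (20,17,has); (20,19,has); (21,1,has); (21,17,has); (21,18,has); (22,3,has); (22,18,has); (22,19,has); (23,17,has); (23,18,has); (23,19,has); result: nodes: 0:pt, 1:pt, 3:pt, 4:pt, 10:pt, 11:pt, 12:pt, 13:F, 14:F, 15:F, 16:F, 17:pt, 18:pt, 19:pt, 20:F, 21:F, 22:F, 23:F edges: (13,1,has); (13,10,has); (13,12,has); (14,3,has); (14,10,has); (14,11,has); (15,4,has); (15,11,has); (15,12,has); (16,10,has); (16,11,has); (16,12,has); (20,0,has); (20,17,has); (20,19,has); (21,1,has); (21,17,has); (21,18,has); (22,3,has); (22,18,has); (22,19,has); (23,17,has); (23,18,has); (23,19,has)
final:
nodes: 0:pt, 1:pt, 3:pt, 4:pt, 10:pt, 11:pt, 12:pt, 13:F, 14:F, 15:F, 16:F, 17:pt, 18:pt, 19:pt, 20:F, 21:F, 22:F, 23:F
edges: (13,1,has); (13,10,has); (13,12,has); (14,3,has); (14,10,has); (14,11,has); (15,4,has); (15,11,has); (15,12,has); (16,10,has); (16,11,has); (16,12,has); (20,0,has); (20,17,has); (20,19,has); (21,1,has); (21,17,has); (21,18,has); (22,3,has); (22,18,has); (22,19,has); (23,17,has); (23,18,has); (23,19,has)


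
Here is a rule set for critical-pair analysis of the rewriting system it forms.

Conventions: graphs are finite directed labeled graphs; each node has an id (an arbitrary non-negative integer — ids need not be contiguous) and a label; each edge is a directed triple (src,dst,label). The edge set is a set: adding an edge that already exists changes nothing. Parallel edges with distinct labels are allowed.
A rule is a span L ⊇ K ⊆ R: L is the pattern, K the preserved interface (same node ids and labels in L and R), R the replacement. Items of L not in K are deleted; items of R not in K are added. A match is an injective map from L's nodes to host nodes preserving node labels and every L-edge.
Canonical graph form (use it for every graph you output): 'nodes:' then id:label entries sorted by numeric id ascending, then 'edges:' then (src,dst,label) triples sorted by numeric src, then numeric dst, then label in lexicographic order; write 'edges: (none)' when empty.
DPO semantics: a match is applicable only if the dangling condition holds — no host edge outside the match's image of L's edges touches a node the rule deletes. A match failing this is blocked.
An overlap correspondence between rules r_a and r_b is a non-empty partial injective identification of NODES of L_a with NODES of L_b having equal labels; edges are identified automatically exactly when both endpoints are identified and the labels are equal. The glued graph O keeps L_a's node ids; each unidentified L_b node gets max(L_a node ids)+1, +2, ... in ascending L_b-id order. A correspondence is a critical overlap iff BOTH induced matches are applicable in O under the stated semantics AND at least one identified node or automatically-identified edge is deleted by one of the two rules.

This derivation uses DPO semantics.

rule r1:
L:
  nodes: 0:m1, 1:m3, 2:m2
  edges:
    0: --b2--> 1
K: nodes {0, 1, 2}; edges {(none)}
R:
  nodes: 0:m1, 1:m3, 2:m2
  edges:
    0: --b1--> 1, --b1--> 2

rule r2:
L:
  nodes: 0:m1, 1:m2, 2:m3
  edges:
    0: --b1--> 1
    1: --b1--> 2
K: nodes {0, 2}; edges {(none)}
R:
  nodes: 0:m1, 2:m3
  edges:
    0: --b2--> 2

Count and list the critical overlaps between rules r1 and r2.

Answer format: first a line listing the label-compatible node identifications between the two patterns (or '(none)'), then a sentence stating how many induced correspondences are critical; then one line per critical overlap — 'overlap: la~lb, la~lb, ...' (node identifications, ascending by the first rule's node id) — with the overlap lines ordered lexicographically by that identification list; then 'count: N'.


label-compatible node identifications between L(r1) and L(r2): 0~0, 1~2, 2~1
4 of the induced correspondences are critical overlaps of r1 and r2.
overlap: 0~0, 1~2, 2~1
overlap: 0~0, 2~1
overlap: 1~2, 2~1
overlap: 2~1
count: 4


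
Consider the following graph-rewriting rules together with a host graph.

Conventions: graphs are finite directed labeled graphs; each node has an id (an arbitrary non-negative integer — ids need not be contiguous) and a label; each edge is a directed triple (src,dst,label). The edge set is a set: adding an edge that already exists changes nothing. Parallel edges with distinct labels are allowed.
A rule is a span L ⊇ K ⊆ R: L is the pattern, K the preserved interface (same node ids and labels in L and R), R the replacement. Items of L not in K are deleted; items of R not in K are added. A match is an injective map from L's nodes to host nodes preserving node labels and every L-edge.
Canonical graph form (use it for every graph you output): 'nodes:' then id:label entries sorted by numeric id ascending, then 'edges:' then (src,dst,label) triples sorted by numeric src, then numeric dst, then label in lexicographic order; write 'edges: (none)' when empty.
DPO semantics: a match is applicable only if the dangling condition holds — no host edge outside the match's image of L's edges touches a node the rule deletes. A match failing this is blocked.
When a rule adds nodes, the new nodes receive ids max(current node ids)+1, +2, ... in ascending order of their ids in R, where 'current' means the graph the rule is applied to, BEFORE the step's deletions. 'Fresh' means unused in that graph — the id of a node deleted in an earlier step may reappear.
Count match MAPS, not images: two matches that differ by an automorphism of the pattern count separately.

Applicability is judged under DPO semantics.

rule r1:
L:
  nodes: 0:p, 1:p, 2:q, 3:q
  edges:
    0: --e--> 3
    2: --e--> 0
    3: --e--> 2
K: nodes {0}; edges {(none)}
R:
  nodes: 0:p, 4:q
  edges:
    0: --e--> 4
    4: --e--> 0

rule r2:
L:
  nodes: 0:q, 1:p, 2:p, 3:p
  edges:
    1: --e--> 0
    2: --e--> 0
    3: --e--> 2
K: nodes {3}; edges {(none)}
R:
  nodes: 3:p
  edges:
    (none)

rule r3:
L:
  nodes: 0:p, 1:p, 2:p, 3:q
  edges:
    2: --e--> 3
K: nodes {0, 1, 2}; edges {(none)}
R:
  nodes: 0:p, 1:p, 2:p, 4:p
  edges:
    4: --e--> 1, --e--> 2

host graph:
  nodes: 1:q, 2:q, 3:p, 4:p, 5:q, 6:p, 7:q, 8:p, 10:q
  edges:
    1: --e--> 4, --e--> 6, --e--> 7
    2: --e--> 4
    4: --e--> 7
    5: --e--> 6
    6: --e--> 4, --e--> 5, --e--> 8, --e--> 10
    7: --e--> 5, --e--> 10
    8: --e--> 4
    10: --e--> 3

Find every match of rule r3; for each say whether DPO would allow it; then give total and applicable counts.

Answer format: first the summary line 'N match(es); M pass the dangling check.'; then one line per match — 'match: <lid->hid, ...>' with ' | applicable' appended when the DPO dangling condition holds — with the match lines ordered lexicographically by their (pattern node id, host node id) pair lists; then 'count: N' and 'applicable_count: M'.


18 match(es); 0 pass the dangling check.
match: 0->3, 1->4, 2->6, 3->5
match: 0->3, 1->4, 2->6, 3->10
match: 0->3, 1->6, 2->4, 3->7
match: 0->3, 1->8, 2->4, 3->7
match: 0->3, 1->8, 2->6, 3->5
match: 0->3, 1->8, 2->6, 3->10
match: 0->4, 1->3, 2->6, 3->5
match: 0->4, 1->3, 2->6, 3->10
match: 0->4, 1->8, 2->6, 3->5
match: 0->4, 1->8, 2->6, 3->10
match: 0->6, 1->3, 2->4, 3->7
match: 0->6, 1->8, 2->4, 3->7
match: 0->8, 1->3, 2->4, 3->7
match: 0->8, 1->3, 2->6, 3->5
match: 0->8, 1->3, 2->6, 3->10
match: 0->8, 1->4, 2->6, 3->5
match: 0->8, 1->4, 2->6, 3->10
match: 0->8, 1->6, 2->4, 3->7
count: 18
applicable_count: 0


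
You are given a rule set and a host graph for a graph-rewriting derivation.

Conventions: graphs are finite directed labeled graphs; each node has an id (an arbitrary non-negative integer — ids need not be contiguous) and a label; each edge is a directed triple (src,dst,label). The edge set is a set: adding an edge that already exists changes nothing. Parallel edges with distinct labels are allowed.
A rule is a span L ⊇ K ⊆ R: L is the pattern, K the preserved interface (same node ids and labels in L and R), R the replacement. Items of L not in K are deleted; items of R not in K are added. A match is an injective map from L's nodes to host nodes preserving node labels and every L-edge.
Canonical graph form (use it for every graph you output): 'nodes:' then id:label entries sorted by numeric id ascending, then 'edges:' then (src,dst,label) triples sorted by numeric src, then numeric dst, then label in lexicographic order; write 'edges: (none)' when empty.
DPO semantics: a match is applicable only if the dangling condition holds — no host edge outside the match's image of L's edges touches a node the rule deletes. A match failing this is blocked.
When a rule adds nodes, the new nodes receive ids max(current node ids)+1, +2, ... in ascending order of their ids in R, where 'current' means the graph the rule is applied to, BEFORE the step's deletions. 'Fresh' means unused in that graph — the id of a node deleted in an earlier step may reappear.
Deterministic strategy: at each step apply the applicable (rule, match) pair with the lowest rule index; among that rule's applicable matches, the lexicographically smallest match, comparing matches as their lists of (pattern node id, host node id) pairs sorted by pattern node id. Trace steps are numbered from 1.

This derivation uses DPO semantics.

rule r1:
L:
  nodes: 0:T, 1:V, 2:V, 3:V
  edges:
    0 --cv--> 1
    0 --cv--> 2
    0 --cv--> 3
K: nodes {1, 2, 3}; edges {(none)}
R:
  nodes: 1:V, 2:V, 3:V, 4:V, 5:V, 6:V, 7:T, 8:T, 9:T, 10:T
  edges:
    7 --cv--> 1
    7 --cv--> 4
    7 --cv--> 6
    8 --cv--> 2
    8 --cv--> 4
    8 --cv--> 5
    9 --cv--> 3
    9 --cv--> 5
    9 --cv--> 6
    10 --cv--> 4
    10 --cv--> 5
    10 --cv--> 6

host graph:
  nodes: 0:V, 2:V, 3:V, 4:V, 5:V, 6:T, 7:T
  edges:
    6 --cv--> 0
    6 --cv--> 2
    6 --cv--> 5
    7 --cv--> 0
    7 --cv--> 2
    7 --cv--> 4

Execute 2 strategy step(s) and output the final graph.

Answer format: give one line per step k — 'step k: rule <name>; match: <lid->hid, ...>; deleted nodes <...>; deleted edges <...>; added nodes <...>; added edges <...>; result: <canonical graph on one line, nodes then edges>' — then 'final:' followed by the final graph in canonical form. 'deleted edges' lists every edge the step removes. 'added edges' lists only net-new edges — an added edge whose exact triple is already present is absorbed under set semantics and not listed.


step 1: rule r1; match: 0->6, 1->0, 2->2, 3->5; deleted nodes 6; deleted edges (6,0,cv); (6,2,cv); (6,5,cv); added nodes 8, 9, 10, 11, 12, 13, 14; added edges (11,0,cv); (11,8,cv); (11,10,cv); (12,2,cv); (12,8,cv); (12,9,cv); (13,5,cv); (13,9,cv); (13,10,cv); (14,8,cv); (14,9,cv); (14,10,cv); result: nodes: 0:V, 2:V, 3:V, 4:V, 5:V, 7:T, 8:V, 9:V, 10:V, 11:T, 12:T, 13:T, 14:T edges: (7,0,cv); (7,2,cv); (7,4,cv); (11,0,cv); (11,8,cv); (11,10,cv); (12,2,cv); (12,8,cv); (12,9,cv); (13,5,cv); (13,9,cv); (13,10,cv); (14,8,cv); (14,9,cv); (14,10,cv)
step 2: rule r1; match: 0->7, 1->0, 2->2, 3->4; deleted nodes 7; deleted edges (7,0,cv); (7,2,cv); (7,4,cv); added nodes 15, 16, 17, 18, 19, 20, 21; added edges (18,0,cv); (18,15,cv); (18,17,cv); (19,2,cv); (19,15,cv); (19,16,cv); (20,4,cv); (20,16,cv); (20,17,cv); (21,15,cv); (21,16,cv); (21,17,cv); result: nodes: 0:V, 2:V, 3:V, 4:V, 5:V, 8:V, 9:V, 10:V, 11:T, 12:T, 13:T, 14:T, 15:V, 16:V, 17:V, 18:T, 19:T, 20:T, 21:T edges: (11,0,cv); (11,8,cv); (11,10,cv); (12,2,cv); (12,8,cv); (12,9,cv); (13,5,cv); (13,9,cv); (13,10,cv); (14,8,cv); (14,9,cv); (14,10,cv); (18,0,cv); (18,15,cv); (18,17,cv); (19,2,cv); (19,15,cv); (19,16,cv); (20,4,cv); (20,16,cv); (20,17,cv); (21,15,cv); (21,16,cv); (21,17,cv)
final:
nodes: 0:V, 2:V, 3:V, 4:V, 5:V, 8:V, 9:V, 10:V, 11:T, 12:T, 13:T, 14:T, 15:V, 16:V, 17:V, 18:T, 19:T, 20:T, 21:T
edges: (11,0,cv); (11,8,cv); (11,10,cv); (12,2,cv); (12,8,cv); (12,9,cv); (13,5,cv); (13,9,cv); (13,10,cv); (14,8,cv); (14,9,cv); (14,10,cv); (18,0,cv); (18,15,cv); (18,17,cv); (19,2,cv); (19,15,cv); (19,16,cv); (20,4,cv); (20,16,cv); (20,17,cv); (21,15,cv); (21,16,cv); (21,17,cv)


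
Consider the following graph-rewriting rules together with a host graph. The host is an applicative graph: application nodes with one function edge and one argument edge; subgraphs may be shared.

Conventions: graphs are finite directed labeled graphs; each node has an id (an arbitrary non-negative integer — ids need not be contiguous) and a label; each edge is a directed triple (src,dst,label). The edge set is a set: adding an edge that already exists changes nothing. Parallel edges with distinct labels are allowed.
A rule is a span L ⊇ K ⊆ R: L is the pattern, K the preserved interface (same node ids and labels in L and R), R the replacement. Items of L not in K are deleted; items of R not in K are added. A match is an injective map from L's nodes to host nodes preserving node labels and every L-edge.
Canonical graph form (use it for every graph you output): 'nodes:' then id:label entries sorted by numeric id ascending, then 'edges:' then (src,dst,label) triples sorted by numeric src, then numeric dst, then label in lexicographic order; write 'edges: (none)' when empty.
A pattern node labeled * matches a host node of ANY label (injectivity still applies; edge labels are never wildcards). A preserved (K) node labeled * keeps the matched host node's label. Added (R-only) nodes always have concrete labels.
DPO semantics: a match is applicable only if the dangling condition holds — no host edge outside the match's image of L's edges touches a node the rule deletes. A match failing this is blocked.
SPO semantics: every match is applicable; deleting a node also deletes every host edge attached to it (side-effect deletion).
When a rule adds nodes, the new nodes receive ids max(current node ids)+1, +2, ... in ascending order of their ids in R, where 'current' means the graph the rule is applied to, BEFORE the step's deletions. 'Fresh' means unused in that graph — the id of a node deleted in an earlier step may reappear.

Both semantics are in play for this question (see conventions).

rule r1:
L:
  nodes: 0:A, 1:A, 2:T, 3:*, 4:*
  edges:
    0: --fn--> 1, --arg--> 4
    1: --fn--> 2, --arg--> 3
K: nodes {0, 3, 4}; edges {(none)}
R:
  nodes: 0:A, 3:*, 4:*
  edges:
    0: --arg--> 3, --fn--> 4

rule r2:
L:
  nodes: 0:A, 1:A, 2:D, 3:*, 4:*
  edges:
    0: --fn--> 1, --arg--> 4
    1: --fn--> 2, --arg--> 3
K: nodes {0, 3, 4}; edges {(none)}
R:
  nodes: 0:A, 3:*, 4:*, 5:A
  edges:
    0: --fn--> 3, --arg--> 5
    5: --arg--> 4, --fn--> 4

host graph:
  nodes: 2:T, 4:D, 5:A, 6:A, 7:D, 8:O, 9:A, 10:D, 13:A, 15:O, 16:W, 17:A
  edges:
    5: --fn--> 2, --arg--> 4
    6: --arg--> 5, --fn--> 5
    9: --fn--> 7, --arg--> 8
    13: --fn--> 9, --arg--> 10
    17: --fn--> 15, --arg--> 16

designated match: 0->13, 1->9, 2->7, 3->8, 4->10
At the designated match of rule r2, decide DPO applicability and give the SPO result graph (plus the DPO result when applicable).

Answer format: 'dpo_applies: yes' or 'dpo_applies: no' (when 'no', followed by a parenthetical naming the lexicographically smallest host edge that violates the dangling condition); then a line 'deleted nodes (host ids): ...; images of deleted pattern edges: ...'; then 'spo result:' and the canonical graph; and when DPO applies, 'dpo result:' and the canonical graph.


dpo_applies: yes
deleted nodes (host ids): 7, 9; images of deleted pattern edges: (9,7,fn); (9,8,arg); (13,9,fn); (13,10,arg)
spo result:
nodes: 2:T, 4:D, 5:A, 6:A, 8:O, 10:D, 13:A, 15:O, 16:W, 17:A, 18:A
edges: (5,2,fn); (5,4,arg); (6,5,arg); (6,5,fn); (13,8,fn); (13,18,arg); (17,15,fn); (17,16,arg); (18,10,arg); (18,10,fn)
dpo result:
nodes: 2:T, 4:D, 5:A, 6:A, 8:O, 10:D, 13:A, 15:O, 16:W, 17:A, 18:A
edges: (5,2,fn); (5,4,arg); (6,5,arg); (6,5,fn); (13,8,fn); (13,18,arg); (17,15,fn); (17,16,arg); (18,10,arg); (18,10,fn)


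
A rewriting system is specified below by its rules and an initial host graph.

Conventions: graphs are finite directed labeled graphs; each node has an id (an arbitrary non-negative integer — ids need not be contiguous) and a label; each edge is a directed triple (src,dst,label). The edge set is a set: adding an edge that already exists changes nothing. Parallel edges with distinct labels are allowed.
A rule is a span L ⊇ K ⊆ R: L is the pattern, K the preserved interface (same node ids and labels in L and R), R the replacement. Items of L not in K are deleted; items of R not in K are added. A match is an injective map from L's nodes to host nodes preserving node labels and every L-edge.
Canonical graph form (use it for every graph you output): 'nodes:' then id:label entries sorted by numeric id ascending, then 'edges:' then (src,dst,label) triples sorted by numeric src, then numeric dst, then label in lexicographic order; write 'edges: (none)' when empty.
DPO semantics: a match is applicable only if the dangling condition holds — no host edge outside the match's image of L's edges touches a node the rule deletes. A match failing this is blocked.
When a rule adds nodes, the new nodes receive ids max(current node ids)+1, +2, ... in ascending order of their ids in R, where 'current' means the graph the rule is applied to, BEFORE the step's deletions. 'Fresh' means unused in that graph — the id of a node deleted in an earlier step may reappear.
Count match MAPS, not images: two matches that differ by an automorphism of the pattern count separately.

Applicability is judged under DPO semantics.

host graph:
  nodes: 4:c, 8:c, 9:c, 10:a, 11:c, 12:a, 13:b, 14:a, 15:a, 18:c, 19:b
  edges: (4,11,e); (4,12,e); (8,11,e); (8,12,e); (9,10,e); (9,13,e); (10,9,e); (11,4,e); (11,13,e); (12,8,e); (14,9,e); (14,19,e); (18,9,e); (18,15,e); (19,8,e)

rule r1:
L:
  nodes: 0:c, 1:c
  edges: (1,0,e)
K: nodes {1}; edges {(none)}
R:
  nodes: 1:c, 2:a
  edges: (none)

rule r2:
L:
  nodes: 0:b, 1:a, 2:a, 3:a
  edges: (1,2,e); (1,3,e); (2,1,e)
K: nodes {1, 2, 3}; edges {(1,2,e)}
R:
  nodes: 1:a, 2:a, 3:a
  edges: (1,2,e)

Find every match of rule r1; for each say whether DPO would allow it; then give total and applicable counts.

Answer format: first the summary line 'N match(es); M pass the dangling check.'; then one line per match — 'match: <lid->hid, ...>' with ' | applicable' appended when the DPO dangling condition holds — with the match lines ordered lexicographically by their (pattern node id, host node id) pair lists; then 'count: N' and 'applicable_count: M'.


4 match(es); 0 pass the dangling check.
match: 0->4, 1->11
match: 0->9, 1->18
match: 0->11, 1->4
match: 0->11, 1->8
count: 4
applicable_count: 0


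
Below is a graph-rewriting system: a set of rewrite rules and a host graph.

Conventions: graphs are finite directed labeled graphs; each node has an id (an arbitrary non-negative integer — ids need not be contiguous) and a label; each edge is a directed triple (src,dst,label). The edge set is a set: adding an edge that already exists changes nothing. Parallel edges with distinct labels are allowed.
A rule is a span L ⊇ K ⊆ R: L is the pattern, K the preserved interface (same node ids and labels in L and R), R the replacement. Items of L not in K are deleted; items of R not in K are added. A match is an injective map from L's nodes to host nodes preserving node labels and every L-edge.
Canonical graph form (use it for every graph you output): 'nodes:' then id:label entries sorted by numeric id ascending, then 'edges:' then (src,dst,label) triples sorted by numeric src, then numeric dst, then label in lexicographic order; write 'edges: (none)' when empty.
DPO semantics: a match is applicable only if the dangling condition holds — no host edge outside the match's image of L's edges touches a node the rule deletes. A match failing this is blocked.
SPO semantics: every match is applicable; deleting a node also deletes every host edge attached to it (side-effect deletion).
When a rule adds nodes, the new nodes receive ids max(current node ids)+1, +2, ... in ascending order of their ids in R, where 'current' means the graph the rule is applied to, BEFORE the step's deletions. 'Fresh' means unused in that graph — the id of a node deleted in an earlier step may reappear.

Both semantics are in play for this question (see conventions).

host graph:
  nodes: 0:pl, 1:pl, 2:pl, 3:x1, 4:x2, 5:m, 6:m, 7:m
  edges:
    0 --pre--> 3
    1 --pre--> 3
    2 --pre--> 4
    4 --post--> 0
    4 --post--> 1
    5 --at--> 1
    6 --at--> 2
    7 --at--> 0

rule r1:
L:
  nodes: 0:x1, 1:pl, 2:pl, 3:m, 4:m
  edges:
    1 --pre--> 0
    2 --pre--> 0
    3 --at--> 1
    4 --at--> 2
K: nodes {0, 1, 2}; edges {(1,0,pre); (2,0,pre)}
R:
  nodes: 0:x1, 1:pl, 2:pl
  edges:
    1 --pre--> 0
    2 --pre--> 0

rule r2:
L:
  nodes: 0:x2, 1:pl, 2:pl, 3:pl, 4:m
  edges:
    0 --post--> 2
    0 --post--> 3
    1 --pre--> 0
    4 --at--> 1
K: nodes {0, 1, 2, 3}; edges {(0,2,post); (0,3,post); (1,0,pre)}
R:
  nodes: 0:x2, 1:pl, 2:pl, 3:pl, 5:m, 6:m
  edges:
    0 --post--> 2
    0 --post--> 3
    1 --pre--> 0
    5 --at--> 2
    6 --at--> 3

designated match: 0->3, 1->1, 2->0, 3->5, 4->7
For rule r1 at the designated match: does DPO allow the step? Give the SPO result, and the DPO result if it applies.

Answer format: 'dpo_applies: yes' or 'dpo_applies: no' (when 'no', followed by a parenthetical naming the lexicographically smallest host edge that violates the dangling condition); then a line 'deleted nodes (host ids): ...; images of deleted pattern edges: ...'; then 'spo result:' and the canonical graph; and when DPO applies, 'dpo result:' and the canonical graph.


dpo_applies: yes
deleted nodes (host ids): 5, 7; images of deleted pattern edges: (5,1,at); (7,0,at)
spo result:
nodes: 0:pl, 1:pl, 2:pl, 3:x1, 4:x2, 6:m
edges: (0,3,pre); (1,3,pre); (2,4,pre); (4,0,post); (4,1,post); (6,2,at)
dpo result:
nodes: 0:pl, 1:pl, 2:pl, 3:x1, 4:x2, 6:m
edges: (0,3,pre); (1,3,pre); (2,4,pre); (4,0,post); (4,1,post); (6,2,at)


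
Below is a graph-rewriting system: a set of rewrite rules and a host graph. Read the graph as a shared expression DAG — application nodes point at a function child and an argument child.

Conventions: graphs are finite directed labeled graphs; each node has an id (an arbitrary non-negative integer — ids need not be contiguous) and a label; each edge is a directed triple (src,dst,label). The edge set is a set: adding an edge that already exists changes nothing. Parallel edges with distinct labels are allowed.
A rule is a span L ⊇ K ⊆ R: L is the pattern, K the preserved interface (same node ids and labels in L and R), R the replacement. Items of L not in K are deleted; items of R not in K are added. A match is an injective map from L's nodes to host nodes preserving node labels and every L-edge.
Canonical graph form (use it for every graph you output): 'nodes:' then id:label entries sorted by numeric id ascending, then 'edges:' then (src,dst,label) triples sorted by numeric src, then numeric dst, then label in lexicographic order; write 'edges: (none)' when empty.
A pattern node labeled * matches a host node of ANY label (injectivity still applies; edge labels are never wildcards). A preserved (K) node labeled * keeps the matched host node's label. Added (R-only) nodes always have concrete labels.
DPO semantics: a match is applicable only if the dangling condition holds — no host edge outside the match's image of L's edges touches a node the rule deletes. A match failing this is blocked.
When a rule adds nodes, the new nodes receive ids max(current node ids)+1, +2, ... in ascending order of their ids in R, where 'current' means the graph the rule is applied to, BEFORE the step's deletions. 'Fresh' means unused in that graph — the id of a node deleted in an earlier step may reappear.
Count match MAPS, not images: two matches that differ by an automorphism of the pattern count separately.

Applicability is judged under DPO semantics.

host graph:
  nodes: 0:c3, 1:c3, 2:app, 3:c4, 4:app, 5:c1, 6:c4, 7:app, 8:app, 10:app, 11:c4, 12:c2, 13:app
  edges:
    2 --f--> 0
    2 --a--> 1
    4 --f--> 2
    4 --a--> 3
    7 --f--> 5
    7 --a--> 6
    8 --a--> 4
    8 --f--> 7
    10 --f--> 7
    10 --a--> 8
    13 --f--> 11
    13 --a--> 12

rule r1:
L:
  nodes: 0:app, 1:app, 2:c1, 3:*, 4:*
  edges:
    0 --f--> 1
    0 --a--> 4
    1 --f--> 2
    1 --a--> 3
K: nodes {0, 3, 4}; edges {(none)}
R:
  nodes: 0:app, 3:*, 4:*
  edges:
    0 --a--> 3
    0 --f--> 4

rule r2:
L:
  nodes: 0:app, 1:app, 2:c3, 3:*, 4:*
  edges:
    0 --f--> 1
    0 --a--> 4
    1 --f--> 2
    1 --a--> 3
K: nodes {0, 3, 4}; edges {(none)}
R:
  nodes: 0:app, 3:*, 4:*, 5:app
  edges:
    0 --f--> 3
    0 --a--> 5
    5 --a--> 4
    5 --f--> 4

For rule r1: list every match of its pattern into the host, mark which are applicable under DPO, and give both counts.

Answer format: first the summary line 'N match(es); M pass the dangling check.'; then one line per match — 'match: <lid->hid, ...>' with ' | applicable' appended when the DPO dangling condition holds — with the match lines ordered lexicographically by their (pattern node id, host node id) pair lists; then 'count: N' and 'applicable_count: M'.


2 match(es); 0 pass the dangling check.
match: 0->8, 1->7, 2->5, 3->6, 4->4
match: 0->10, 1->7, 2->5, 3->6, 4->8
count: 2
applicable_count: 0


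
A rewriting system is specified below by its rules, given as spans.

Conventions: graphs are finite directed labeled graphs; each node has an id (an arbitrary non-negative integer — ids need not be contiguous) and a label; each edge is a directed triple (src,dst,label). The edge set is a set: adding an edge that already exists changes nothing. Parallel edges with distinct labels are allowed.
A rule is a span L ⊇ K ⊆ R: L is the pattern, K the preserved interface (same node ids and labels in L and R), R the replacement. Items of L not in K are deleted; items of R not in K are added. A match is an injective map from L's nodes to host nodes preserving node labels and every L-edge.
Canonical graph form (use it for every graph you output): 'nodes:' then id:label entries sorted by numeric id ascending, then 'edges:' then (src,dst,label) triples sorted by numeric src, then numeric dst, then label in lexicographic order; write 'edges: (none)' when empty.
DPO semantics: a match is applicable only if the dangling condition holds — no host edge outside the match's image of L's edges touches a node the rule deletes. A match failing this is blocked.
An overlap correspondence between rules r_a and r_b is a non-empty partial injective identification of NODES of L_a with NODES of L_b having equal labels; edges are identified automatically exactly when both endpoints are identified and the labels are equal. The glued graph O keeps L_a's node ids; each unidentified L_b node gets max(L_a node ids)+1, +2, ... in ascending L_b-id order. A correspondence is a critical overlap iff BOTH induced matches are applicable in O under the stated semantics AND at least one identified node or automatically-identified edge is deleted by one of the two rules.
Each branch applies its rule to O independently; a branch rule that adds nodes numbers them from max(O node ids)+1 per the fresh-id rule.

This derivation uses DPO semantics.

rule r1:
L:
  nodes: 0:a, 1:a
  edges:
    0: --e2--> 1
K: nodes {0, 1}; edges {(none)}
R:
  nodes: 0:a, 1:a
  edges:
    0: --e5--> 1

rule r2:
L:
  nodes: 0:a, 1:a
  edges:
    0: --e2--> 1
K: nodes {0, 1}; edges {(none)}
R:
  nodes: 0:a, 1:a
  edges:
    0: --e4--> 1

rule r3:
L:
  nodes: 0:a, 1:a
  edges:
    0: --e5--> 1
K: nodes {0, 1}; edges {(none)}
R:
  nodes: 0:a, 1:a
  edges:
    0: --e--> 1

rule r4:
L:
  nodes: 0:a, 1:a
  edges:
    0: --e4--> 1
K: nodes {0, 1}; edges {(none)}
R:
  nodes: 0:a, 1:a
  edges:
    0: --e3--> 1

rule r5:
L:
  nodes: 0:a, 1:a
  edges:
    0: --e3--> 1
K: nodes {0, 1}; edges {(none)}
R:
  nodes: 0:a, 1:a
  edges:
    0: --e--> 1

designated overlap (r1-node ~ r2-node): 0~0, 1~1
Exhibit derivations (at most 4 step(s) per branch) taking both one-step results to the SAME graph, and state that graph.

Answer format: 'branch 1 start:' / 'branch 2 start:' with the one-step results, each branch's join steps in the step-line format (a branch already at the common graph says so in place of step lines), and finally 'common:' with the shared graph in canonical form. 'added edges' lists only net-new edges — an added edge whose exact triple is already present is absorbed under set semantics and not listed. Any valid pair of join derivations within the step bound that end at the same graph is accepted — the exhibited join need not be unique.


branch 1 start:
nodes: 0:a, 1:a
edges: (0,1,e5)
branch 2 start:
nodes: 0:a, 1:a
edges: (0,1,e4)
branch 1 step 1: rule r3; match: 0->0, 1->1; deleted nodes (none); deleted edges (0,1,e5); added nodes (none); added edges (0,1,e); result: nodes: 0:a, 1:a edges: (0,1,e)
branch 2 step 1: rule r4; match: 0->0, 1->1; deleted nodes (none); deleted edges (0,1,e4); added nodes (none); added edges (0,1,e3); result: nodes: 0:a, 1:a edges: (0,1,e3)
branch 2 step 2: rule r5; match: 0->0, 1->1; deleted nodes (none); deleted edges (0,1,e3); added nodes (none); added edges (0,1,e); result: nodes: 0:a, 1:a edges: (0,1,e)
common:
nodes: 0:a, 1:a
edges: (0,1,e)


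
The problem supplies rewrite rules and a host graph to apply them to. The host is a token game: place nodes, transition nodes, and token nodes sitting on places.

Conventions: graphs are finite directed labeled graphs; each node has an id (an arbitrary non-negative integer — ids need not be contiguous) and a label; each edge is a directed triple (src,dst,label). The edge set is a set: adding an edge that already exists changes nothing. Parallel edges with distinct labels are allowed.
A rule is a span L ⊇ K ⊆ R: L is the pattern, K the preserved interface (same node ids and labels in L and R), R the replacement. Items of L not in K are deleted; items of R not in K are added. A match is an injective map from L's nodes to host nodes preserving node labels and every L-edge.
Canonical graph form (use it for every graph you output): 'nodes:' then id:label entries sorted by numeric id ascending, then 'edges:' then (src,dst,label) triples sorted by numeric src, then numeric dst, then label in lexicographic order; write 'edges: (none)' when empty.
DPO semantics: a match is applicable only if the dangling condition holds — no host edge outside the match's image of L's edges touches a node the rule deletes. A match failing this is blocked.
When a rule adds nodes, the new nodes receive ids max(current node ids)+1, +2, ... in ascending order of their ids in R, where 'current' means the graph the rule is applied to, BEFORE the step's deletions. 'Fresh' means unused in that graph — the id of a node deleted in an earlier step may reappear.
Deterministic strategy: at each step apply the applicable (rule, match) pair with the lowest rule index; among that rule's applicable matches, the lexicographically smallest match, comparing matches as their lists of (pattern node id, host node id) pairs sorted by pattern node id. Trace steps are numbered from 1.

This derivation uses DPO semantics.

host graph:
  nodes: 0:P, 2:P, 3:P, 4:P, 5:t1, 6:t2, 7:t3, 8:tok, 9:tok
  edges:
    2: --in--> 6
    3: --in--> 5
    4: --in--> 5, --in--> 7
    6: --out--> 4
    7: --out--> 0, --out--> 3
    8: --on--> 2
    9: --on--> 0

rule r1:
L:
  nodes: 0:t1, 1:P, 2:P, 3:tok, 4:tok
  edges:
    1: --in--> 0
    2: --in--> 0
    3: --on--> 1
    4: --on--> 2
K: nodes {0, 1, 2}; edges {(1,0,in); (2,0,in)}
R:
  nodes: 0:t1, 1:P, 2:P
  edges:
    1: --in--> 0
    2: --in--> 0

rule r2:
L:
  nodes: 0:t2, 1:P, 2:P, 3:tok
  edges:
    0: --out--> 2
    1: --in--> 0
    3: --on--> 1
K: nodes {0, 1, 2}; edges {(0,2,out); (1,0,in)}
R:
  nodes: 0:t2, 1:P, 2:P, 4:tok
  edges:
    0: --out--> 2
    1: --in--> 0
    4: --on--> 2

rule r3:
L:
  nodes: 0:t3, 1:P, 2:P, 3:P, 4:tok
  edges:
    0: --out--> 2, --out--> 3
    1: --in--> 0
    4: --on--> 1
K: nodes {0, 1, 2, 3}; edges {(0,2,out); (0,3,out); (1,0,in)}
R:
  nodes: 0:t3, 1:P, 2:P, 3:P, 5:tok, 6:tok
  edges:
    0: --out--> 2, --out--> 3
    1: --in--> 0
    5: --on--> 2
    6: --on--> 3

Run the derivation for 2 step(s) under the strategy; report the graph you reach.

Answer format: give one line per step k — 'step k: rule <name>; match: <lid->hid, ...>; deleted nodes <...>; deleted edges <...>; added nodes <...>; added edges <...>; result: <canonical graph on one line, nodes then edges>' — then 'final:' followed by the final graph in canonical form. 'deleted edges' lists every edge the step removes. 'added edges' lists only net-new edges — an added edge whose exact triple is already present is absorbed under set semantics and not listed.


step 1: rule r2; match: 0->6, 1->2, 2->4, 3->8; deleted nodes 8; deleted edges (8,2,on); added nodes 10; added edges (10,4,on); result: nodes: 0:P, 2:P, 3:P, 4:P, 5:t1, 6:t2, 7:t3, 9:tok, 10:tok edges: (2,6,in); (3,5,in); (4,5,in); (4,7,in); (6,4,out); (7,0,out); (7,3,out); (9,0,on); (10,4,on)
step 2: rule r3; match: 0->7, 1->4, 2->0, 3->3, 4->10; deleted nodes 10; deleted edges (10,4,on); added nodes 11, 12; added edges (11,0,on); (12,3,on); result: nodes: 0:P, 2:P, 3:P, 4:P, 5:t1, 6:t2, 7:t3, 9:tok, 11:tok, 12:tok edges: (2,6,in); (3,5,in); (4,5,in); (4,7,in); (6,4,out); (7,0,out); (7,3,out); (9,0,on); (11,0,on); (12,3,on)
final:
nodes: 0:P, 2:P, 3:P, 4:P, 5:t1, 6:t2, 7:t3, 9:tok, 11:tok, 12:tok
edges: (2,6,in); (3,5,in); (4,5,in); (4,7,in); (6,4,out); (7,0,out); (7,3,out); (9,0,on); (11,0,on); (12,3,on)


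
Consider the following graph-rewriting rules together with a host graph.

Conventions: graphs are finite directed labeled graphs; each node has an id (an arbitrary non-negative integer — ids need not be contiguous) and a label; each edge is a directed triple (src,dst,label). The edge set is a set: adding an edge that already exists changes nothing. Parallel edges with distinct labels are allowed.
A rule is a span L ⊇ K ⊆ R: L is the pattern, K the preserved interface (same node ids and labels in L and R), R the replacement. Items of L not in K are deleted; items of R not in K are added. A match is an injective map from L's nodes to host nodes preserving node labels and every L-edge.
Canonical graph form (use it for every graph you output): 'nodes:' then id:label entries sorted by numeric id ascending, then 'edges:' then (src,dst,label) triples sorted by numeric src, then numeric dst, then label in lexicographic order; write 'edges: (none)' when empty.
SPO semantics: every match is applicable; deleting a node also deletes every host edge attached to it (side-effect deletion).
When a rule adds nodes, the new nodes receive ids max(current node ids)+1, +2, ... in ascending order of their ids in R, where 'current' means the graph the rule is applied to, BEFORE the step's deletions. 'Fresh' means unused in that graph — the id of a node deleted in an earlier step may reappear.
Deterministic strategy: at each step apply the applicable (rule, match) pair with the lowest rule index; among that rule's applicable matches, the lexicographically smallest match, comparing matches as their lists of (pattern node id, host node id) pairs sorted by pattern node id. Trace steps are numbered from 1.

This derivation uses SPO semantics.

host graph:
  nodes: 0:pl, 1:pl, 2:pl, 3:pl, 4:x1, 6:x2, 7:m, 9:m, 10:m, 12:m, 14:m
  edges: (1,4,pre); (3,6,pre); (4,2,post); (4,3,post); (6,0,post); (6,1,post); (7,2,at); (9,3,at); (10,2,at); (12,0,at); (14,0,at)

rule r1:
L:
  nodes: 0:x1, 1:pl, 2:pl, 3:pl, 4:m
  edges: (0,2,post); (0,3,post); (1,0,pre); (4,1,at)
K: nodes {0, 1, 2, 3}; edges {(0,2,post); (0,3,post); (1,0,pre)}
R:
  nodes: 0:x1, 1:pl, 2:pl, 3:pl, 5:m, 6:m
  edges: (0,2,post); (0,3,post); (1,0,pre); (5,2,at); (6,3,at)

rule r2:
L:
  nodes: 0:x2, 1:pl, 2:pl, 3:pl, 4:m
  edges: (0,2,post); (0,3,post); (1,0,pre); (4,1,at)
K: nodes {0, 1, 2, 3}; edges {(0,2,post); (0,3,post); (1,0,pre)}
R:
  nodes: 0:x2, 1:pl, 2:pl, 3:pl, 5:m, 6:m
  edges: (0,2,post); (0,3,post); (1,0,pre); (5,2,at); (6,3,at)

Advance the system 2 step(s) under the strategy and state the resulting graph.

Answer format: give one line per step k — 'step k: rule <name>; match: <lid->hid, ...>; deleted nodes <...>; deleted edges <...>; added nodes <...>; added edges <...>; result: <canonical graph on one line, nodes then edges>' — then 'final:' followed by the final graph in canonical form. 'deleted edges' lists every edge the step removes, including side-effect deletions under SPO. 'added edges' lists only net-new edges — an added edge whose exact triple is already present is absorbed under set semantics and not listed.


step 1: rule r2; match: 0->6, 1->3, 2->0, 3->1, 4->9; deleted nodes 9; deleted edges (9,3,at); added nodes 15, 16; added edges (15,0,at); (16,1,at); result: nodes: 0:pl, 1:pl, 2:pl, 3:pl, 4:x1, 6:x2, 7:m, 10:m, 12:m, 14:m, 15:m, 16:m edges: (1,4,pre); (3,6,pre); (4,2,post); (4,3,post); (6,0,post); (6,1,post); (7,2,at); (10,2,at); (12,0,at); (14,0,at); (15,0,at); (16,1,at)
step 2: rule r1; match: 0->4, 1->1, 2->2, 3->3, 4->16; deleted nodes 16; deleted edges (16,1,at); added nodes 17, 18; added edges (17,2,at); (18,3,at); result: nodes: 0:pl, 1:pl, 2:pl, 3:pl, 4:x1, 6:x2, 7:m, 10:m, 12:m, 14:m, 15:m, 17:m, 18:m edges: (1,4,pre); (3,6,pre); (4,2,post); (4,3,post); (6,0,post); (6,1,post); (7,2,at); (10,2,at); (12,0,at); (14,0,at); (15,0,at); (17,2,at); (18,3,at)
final:
nodes: 0:pl, 1:pl, 2:pl, 3:pl, 4:x1, 6:x2, 7:m, 10:m, 12:m, 14:m, 15:m, 17:m, 18:m
edges: (1,4,pre); (3,6,pre); (4,2,post); (4,3,post); (6,0,post); (6,1,post); (7,2,at); (10,2,at); (12,0,at); (14,0,at); (15,0,at); (17,2,at); (18,3,at)
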